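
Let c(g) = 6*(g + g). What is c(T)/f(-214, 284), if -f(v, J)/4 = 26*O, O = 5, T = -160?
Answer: 48/13 ≈ 3.6923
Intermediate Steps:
c(g) = 12*g (c(g) = 6*(2*g) = 12*g)
f(v, J) = -520 (f(v, J) = -104*5 = -4*130 = -520)
c(T)/f(-214, 284) = (12*(-160))/(-520) = -1920*(-1/520) = 48/13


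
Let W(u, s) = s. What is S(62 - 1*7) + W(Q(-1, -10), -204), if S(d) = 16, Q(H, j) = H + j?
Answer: -188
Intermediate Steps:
S(62 - 1*7) + W(Q(-1, -10), -204) = 16 - 204 = -188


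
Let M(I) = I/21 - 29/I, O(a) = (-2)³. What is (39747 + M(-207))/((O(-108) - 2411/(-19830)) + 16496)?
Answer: 380599325030/157921414833 ≈ 2.4101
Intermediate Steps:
O(a) = -8
M(I) = -29/I + I/21 (M(I) = I*(1/21) - 29/I = I/21 - 29/I = -29/I + I/21)
(39747 + M(-207))/((O(-108) - 2411/(-19830)) + 16496) = (39747 + (-29/(-207) + (1/21)*(-207)))/((-8 - 2411/(-19830)) + 16496) = (39747 + (-29*(-1/207) - 69/7))/((-8 - 2411*(-1/19830)) + 16496) = (39747 + (29/207 - 69/7))/((-8 + 2411/19830) + 16496) = (39747 - 14080/1449)/(-156229/19830 + 16496) = 57579323/(1449*(326959451/19830)) = (57579323/1449)*(19830/326959451) = 380599325030/157921414833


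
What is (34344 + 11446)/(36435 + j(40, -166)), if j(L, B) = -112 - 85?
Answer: 22895/18119 ≈ 1.2636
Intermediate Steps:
j(L, B) = -197
(34344 + 11446)/(36435 + j(40, -166)) = (34344 + 11446)/(36435 - 197) = 45790/36238 = 45790*(1/36238) = 22895/18119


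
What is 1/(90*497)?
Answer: 1/44730 ≈ 2.2356e-5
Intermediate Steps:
1/(90*497) = 1/44730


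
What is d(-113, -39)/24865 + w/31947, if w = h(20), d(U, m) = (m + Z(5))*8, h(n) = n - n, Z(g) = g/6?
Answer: -916/74595 ≈ -0.012280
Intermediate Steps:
Z(g) = g/6 (Z(g) = g*(⅙) = g/6)
h(n) = 0
d(U, m) = 20/3 + 8*m (d(U, m) = (m + (⅙)*5)*8 = (m + ⅚)*8 = (⅚ + m)*8 = 20/3 + 8*m)
w = 0
d(-113, -39)/24865 + w/31947 = (20/3 + 8*(-39))/24865 + 0/31947 = (20/3 - 312)*(1/24865) + 0*(1/31947) = -916/3*1/24865 + 0 = -916/74595 + 0 = -916/74595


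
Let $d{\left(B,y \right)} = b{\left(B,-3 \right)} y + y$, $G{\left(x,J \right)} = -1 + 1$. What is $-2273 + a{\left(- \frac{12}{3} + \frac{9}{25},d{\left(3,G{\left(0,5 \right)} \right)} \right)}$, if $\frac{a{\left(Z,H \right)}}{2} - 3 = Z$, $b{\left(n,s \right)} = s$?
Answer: $- \frac{56857}{25} \approx -2274.3$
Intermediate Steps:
$G{\left(x,J \right)} = 0$
$d{\left(B,y \right)} = - 2 y$ ($d{\left(B,y \right)} = - 3 y + y = - 2 y$)
$a{\left(Z,H \right)} = 6 + 2 Z$
$-2273 + a{\left(- \frac{12}{3} + \frac{9}{25},d{\left(3,G{\left(0,5 \right)} \right)} \right)} = -2273 + \left(6 + 2 \left(- \frac{12}{3} + \frac{9}{25}\right)\right) = -2273 + \left(6 + 2 \left(\left(-12\right) \frac{1}{3} + 9 \cdot \frac{1}{25}\right)\right) = -2273 + \left(6 + 2 \left(-4 + \frac{9}{25}\right)\right) = -2273 + \left(6 + 2 \left(- \frac{91}{25}\right)\right) = -2273 + \left(6 - \frac{182}{25}\right) = -2273 - \frac{32}{25} = - \frac{56857}{25}$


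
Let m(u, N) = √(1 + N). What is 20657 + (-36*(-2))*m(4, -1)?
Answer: 20657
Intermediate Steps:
20657 + (-36*(-2))*m(4, -1) = 20657 + (-36*(-2))*√(1 - 1) = 20657 + 72*√0 = 20657 + 72*0 = 20657 + 0 = 20657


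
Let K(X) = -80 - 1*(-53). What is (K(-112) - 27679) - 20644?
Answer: -48350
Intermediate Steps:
K(X) = -27 (K(X) = -80 + 53 = -27)
(K(-112) - 27679) - 20644 = (-27 - 27679) - 20644 = -27706 - 20644 = -48350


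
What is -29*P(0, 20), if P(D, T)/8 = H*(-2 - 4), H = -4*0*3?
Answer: 0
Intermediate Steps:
H = 0 (H = 0*3 = 0)
P(D, T) = 0 (P(D, T) = 8*(0*(-2 - 4)) = 8*(0*(-6)) = 8*0 = 0)
-29*P(0, 20) = -29*0 = 0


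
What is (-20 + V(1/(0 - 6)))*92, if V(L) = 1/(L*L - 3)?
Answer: -200192/107 ≈ -1871.0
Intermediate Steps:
V(L) = 1/(-3 + L**2) (V(L) = 1/(L**2 - 3) = 1/(-3 + L**2))
(-20 + V(1/(0 - 6)))*92 = (-20 + 1/(-3 + (1/(0 - 6))**2))*92 = (-20 + 1/(-3 + (1/(-6))**2))*92 = (-20 + 1/(-3 + (-1/6)**2))*92 = (-20 + 1/(-3 + 1/36))*92 = (-20 + 1/(-107/36))*92 = (-20 - 36/107)*92 = -2176/107*92 = -200192/107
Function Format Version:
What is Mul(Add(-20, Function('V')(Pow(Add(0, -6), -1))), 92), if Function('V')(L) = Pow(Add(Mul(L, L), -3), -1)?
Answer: Rational(-200192, 107) ≈ -1871.0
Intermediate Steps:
Function('V')(L) = Pow(Add(-3, Pow(L, 2)), -1) (Function('V')(L) = Pow(Add(Pow(L, 2), -3), -1) = Pow(Add(-3, Pow(L, 2)), -1))
Mul(Add(-20, Function('V')(Pow(Add(0, -6), -1))), 92) = Mul(Add(-20, Pow(Add(-3, Pow(Pow(Add(0, -6), -1), 2)), -1)), 92) = Mul(Add(-20, Pow(Add(-3, Pow(Pow(-6, -1), 2)), -1)), 92) = Mul(Add(-20, Pow(Add(-3, Pow(Rational(-1, 6), 2)), -1)), 92) = Mul(Add(-20, Pow(Add(-3, Rational(1, 36)), -1)), 92) = Mul(Add(-20, Pow(Rational(-107, 36), -1)), 92) = Mul(Add(-20, Rational(-36, 107)), 92) = Mul(Rational(-2176, 107), 92) = Rational(-200192, 107)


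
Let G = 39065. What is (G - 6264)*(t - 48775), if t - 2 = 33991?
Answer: -484864382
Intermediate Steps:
t = 33993 (t = 2 + 33991 = 33993)
(G - 6264)*(t - 48775) = (39065 - 6264)*(33993 - 48775) = 32801*(-14782) = -484864382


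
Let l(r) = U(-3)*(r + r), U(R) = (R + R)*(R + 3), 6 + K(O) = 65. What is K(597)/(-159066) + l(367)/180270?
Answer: -59/159066 ≈ -0.00037092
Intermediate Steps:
K(O) = 59 (K(O) = -6 + 65 = 59)
U(R) = 2*R*(3 + R) (U(R) = (2*R)*(3 + R) = 2*R*(3 + R))
l(r) = 0 (l(r) = (2*(-3)*(3 - 3))*(r + r) = (2*(-3)*0)*(2*r) = 0*(2*r) = 0)
K(597)/(-159066) + l(367)/180270 = 59/(-159066) + 0/180270 = 59*(-1/159066) + 0*(1/180270) = -59/159066 + 0 = -59/159066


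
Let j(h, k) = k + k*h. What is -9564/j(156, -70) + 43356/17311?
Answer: 6551478/1941305 ≈ 3.3748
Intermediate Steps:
j(h, k) = k + h*k
-9564/j(156, -70) + 43356/17311 = -9564*(-1/(70*(1 + 156))) + 43356/17311 = -9564/((-70*157)) + 43356*(1/17311) = -9564/(-10990) + 43356/17311 = -9564*(-1/10990) + 43356/17311 = 4782/5495 + 43356/17311 = 6551478/1941305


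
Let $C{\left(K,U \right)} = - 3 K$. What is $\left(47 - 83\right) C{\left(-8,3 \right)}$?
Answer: $-864$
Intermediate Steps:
$\left(47 - 83\right) C{\left(-8,3 \right)} = \left(47 - 83\right) \left(\left(-3\right) \left(-8\right)\right) = \left(-36\right) 24 = -864$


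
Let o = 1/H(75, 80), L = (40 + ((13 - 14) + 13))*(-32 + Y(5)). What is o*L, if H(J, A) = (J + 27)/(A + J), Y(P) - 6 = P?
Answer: -28210/17 ≈ -1659.4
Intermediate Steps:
Y(P) = 6 + P
H(J, A) = (27 + J)/(A + J)
L = -1092 (L = (40 + ((13 - 14) + 13))*(-32 + (6 + 5)) = (40 + (-1 + 13))*(-32 + 11) = (40 + 12)*(-21) = 52*(-21) = -1092)
o = 155/102 (o = 1/((27 + 75)/(80 + 75)) = 1/(102/155) = 155/102 ≈ 1.5196)
o*L = (155/102)*(-1092) = -28210/17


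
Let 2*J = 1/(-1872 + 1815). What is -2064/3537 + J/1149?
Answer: -1112587/1906574 ≈ -0.58355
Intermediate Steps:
J = -1/114 (J = 1/(2*(-1872 + 1815)) = (1/2)/(-57) = (1/2)*(-1/57) = -1/114 ≈ -0.0087719)
-2064/3537 + J/1149 = -2064/3537 - 1/114/1149 = -2064*1/3537 - 1/114*1/1149 = -688/1179 - 1/130986 = -1112587/1906574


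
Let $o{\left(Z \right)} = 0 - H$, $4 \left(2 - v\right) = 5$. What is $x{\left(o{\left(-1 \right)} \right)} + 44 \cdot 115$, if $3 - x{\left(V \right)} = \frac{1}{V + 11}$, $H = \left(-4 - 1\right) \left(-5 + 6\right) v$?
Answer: $\frac{298713}{59} \approx 5062.9$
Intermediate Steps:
$v = \frac{3}{4}$ ($v = 2 - \frac{5}{4} = \frac{3}{4} \approx 0.75$)
$H = - \frac{15}{4}$ ($H = \left(-4 - 1\right) \left(-5 + 6\right) \frac{3}{4} = \left(-5\right) 1 \cdot \frac{3}{4} = \left(-5\right) \frac{3}{4} = - \frac{15}{4} \approx -3.75$)
$o{\left(Z \right)} = \frac{15}{4}$ ($o{\left(Z \right)} = 0 - - \frac{15}{4} = 0 + \frac{15}{4} = \frac{15}{4}$)
$x{\left(V \right)} = 3 - \frac{1}{11 + V}$ ($x{\left(V \right)} = 3 - \frac{1}{V + 11} = 3 - \frac{1}{11 + V}$)
$x{\left(o{\left(-1 \right)} \right)} + 44 \cdot 115 = \frac{32 + 3 \cdot \frac{15}{4}}{11 + \frac{15}{4}} + 44 \cdot 115 = \frac{32 + \frac{45}{4}}{\frac{59}{4}} + 5060 = \frac{4}{59} \cdot \frac{173}{4} + 5060 = \frac{173}{59} + 5060 = \frac{298713}{59}$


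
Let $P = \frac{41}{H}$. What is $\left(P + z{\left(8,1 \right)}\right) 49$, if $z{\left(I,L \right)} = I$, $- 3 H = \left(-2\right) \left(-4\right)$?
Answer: $- \frac{2891}{8} \approx -361.38$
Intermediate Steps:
$H = - \frac{8}{3}$ ($H = - \frac{\left(-2\right) \left(-4\right)}{3} = \left(- \frac{1}{3}\right) 8 = - \frac{8}{3} \approx -2.6667$)
$P = - \frac{123}{8}$ ($P = \frac{41}{- \frac{8}{3}} = 41 \left(- \frac{3}{8}\right) = - \frac{123}{8} \approx -15.375$)
$\left(P + z{\left(8,1 \right)}\right) 49 = \left(- \frac{123}{8} + 8\right) 49 = \left(- \frac{59}{8}\right) 49 = - \frac{2891}{8}$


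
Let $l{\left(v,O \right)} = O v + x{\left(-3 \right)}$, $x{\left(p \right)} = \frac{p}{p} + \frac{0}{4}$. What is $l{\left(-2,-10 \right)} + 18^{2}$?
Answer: $345$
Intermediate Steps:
$x{\left(p \right)} = 1$ ($x{\left(p \right)} = 1 + 0 \cdot \frac{1}{4} = 1 + 0 = 1$)
$l{\left(v,O \right)} = 1 + O v$ ($l{\left(v,O \right)} = O v + 1 = 1 + O v$)
$l{\left(-2,-10 \right)} + 18^{2} = \left(1 - -20\right) + 18^{2} = \left(1 + 20\right) + 324 = 21 + 324 = 345$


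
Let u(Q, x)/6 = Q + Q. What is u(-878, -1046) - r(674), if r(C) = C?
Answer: -11210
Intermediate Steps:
u(Q, x) = 12*Q (u(Q, x) = 6*(Q + Q) = 6*(2*Q) = 12*Q)
u(-878, -1046) - r(674) = 12*(-878) - 1*674 = -10536 - 674 = -11210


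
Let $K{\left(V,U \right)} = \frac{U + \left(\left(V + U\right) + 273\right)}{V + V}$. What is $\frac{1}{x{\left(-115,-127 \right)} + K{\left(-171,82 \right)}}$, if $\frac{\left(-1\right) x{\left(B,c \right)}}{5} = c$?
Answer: $\frac{9}{5708} \approx 0.0015767$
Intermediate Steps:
$x{\left(B,c \right)} = - 5 c$
$K{\left(V,U \right)} = \frac{273 + V + 2 U}{2 V}$ ($K{\left(V,U \right)} = \frac{U + \left(\left(U + V\right) + 273\right)}{2 V} = \left(U + \left(273 + U + V\right)\right) \frac{1}{2 V} = \left(273 + V + 2 U\right) \frac{1}{2 V} = \frac{273 + V + 2 U}{2 V}$)
$\frac{1}{x{\left(-115,-127 \right)} + K{\left(-171,82 \right)}} = \frac{1}{\left(-5\right) \left(-127\right) + \frac{273 - 171 + 2 \cdot 82}{2 \left(-171\right)}} = \frac{1}{635 + \frac{1}{2} \left(- \frac{1}{171}\right) \left(273 - 171 + 164\right)} = \frac{1}{635 + \frac{1}{2} \left(- \frac{1}{171}\right) 266} = \frac{1}{635 - \frac{7}{9}} = \frac{1}{\frac{5708}{9}} = \frac{9}{5708}$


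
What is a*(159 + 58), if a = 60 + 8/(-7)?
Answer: 12772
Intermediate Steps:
a = 412/7 (a = 60 + 8*(-⅐) = 60 - 8/7 = 412/7 ≈ 58.857)
a*(159 + 58) = 412*(159 + 58)/7 = (412/7)*217 = 12772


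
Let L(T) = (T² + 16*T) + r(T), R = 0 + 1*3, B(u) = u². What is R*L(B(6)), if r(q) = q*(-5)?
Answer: 5076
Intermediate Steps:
r(q) = -5*q
R = 3 (R = 0 + 3 = 3)
L(T) = T² + 11*T (L(T) = (T² + 16*T) - 5*T = T² + 11*T)
R*L(B(6)) = 3*(6²*(11 + 6²)) = 3*(36*(11 + 36)) = 3*(36*47) = 3*1692 = 5076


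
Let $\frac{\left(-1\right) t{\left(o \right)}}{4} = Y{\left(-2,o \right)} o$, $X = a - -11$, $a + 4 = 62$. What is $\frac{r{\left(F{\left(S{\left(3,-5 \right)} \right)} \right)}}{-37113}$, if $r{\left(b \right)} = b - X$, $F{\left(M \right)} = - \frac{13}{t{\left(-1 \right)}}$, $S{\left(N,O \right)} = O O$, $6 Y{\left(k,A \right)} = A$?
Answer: $\frac{33}{24742} \approx 0.0013338$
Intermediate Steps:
$a = 58$ ($a = -4 + 62 = 58$)
$Y{\left(k,A \right)} = \frac{A}{6}$
$S{\left(N,O \right)} = O^{2}$
$X = 69$ ($X = 58 - -11 = 58 + 11 = 69$)
$t{\left(o \right)} = - \frac{2 o^{2}}{3}$ ($t{\left(o \right)} = - 4 \frac{o}{6} o = - 4 \frac{o^{2}}{6} = - \frac{2 o^{2}}{3}$)
$F{\left(M \right)} = \frac{39}{2}$ ($F{\left(M \right)} = - \frac{13}{\left(- \frac{2}{3}\right) \left(-1\right)^{2}} = - \frac{13}{\left(- \frac{2}{3}\right) 1} = - \frac{13}{- \frac{2}{3}} = \left(-13\right) \left(- \frac{3}{2}\right) = \frac{39}{2}$)
$r{\left(b \right)} = -69 + b$ ($r{\left(b \right)} = b - 69 = -69 + b$)
$\frac{r{\left(F{\left(S{\left(3,-5 \right)} \right)} \right)}}{-37113} = \frac{-69 + \frac{39}{2}}{-37113} = \left(- \frac{99}{2}\right) \left(- \frac{1}{37113}\right) = \frac{33}{24742}$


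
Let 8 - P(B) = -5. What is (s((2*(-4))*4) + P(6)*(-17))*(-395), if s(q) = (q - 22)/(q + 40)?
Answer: 359845/4 ≈ 89961.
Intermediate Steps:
P(B) = 13 (P(B) = 8 - 1*(-5) = 8 + 5 = 13)
s(q) = (-22 + q)/(40 + q)
(s((2*(-4))*4) + P(6)*(-17))*(-395) = ((-22 + (2*(-4))*4)/(40 + (2*(-4))*4) + 13*(-17))*(-395) = ((-22 - 8*4)/(40 - 8*4) - 221)*(-395) = ((-22 - 32)/(40 - 32) - 221)*(-395) = (-54/8 - 221)*(-395) = ((1/8)*(-54) - 221)*(-395) = (-27/4 - 221)*(-395) = -911/4*(-395) = 359845/4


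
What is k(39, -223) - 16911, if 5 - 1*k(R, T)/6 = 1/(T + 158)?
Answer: -1097259/65 ≈ -16881.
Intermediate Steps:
k(R, T) = 30 - 6/(158 + T) (k(R, T) = 30 - 6/(T + 158) = 30 - 6/(158 + T))
k(39, -223) - 16911 = 6*(789 + 5*(-223))/(158 - 223) - 16911 = 6*(789 - 1115)/(-65) - 16911 = 6*(-1/65)*(-326) - 16911 = 1956/65 - 16911 = -1097259/65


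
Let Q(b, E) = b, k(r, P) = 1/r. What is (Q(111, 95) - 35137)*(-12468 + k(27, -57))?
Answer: 11790977510/27 ≈ 4.3670e+8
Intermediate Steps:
(Q(111, 95) - 35137)*(-12468 + k(27, -57)) = (111 - 35137)*(-12468 + 1/27) = -35026*(-12468 + 1/27) = -35026*(-336635/27) = 11790977510/27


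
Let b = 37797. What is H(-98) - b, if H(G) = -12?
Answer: -37809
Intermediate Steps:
H(-98) - b = -12 - 1*37797 = -12 - 37797 = -37809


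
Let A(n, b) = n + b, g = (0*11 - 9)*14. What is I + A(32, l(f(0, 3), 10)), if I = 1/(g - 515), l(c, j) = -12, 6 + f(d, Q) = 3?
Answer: 12819/641 ≈ 19.998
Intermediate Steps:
f(d, Q) = -3 (f(d, Q) = -6 + 3 = -3)
g = -126 (g = (0 - 9)*14 = -9*14 = -126)
I = -1/641 (I = 1/(-126 - 515) = 1/(-641) = -1/641 ≈ -0.0015601)
A(n, b) = b + n
I + A(32, l(f(0, 3), 10)) = -1/641 + (-12 + 32) = -1/641 + 20 = 12819/641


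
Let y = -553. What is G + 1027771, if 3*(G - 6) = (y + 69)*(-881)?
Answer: 3509735/3 ≈ 1.1699e+6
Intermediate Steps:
G = 426422/3 (G = 6 + ((-553 + 69)*(-881))/3 = 6 + (-484*(-881))/3 = 6 + (1/3)*426404 = 6 + 426404/3 = 426422/3 ≈ 1.4214e+5)
G + 1027771 = 426422/3 + 1027771 = 3509735/3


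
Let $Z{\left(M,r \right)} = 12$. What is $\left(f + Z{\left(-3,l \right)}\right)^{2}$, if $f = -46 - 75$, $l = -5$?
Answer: $11881$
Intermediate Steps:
$f = -121$ ($f = -46 - 75 = -121$)
$\left(f + Z{\left(-3,l \right)}\right)^{2} = \left(-121 + 12\right)^{2} = \left(-109\right)^{2} = 11881$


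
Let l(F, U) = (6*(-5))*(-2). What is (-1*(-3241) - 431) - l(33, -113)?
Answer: 2750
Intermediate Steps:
l(F, U) = 60 (l(F, U) = -30*(-2) = 60)
(-1*(-3241) - 431) - l(33, -113) = (-1*(-3241) - 431) - 1*60 = (3241 - 431) - 60 = 2810 - 60 = 2750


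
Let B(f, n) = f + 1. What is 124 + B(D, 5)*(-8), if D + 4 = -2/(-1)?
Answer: 132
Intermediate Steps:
D = -2 (D = -4 - 2/(-1) = -4 - 2*(-1) = -4 + 2 = -2)
B(f, n) = 1 + f
124 + B(D, 5)*(-8) = 124 + (1 - 2)*(-8) = 124 - 1*(-8) = 124 + 8 = 132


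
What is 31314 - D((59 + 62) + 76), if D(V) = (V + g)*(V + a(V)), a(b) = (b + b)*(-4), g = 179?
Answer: 549818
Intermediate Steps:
a(b) = -8*b (a(b) = (2*b)*(-4) = -8*b)
D(V) = -7*V*(179 + V) (D(V) = (V + 179)*(V - 8*V) = (179 + V)*(-7*V) = -7*V*(179 + V))
31314 - D((59 + 62) + 76) = 31314 - 7*((59 + 62) + 76)*(-179 - ((59 + 62) + 76)) = 31314 - 7*(121 + 76)*(-179 - (121 + 76)) = 31314 - 7*197*(-179 - 1*197) = 31314 - 7*197*(-179 - 197) = 31314 - 7*197*(-376) = 31314 - 1*(-518504) = 31314 + 518504 = 549818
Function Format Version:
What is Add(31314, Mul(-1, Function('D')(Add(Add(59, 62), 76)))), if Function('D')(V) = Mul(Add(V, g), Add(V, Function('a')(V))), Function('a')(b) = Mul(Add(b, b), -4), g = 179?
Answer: 549818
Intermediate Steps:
Function('a')(b) = Mul(-8, b) (Function('a')(b) = Mul(Mul(2, b), -4) = Mul(-8, b))
Function('D')(V) = Mul(-7, V, Add(179, V)) (Function('D')(V) = Mul(Add(V, 179), Add(V, Mul(-8, V))) = Mul(Add(179, V), Mul(-7, V)) = Mul(-7, V, Add(179, V)))
Add(31314, Mul(-1, Function('D')(Add(Add(59, 62), 76)))) = Add(31314, Mul(-1, Mul(7, Add(Add(59, 62), 76), Add(-179, Mul(-1, Add(Add(59, 62), 76)))))) = Add(31314, Mul(-1, Mul(7, Add(121, 76), Add(-179, Mul(-1, Add(121, 76)))))) = Add(31314, Mul(-1, Mul(7, 197, Add(-179, Mul(-1, 197))))) = Add(31314, Mul(-1, Mul(7, 197, Add(-179, -197)))) = Add(31314, Mul(-1, Mul(7, 197, -376))) = Add(31314, Mul(-1, -518504)) = Add(31314, 518504) = 549818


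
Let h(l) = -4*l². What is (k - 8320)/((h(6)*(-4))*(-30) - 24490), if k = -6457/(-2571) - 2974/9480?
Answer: 33788409899/169677258600 ≈ 0.19913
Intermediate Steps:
k = 8927701/4062180 (k = -6457*(-1/2571) - 2974*1/9480 = 6457/2571 - 1487/4740 = 8927701/4062180 ≈ 2.1978)
(k - 8320)/((h(6)*(-4))*(-30) - 24490) = (8927701/4062180 - 8320)/((-4*6²*(-4))*(-30) - 24490) = -33788409899/(4062180*((-4*36*(-4))*(-30) - 24490)) = -33788409899/(4062180*(-144*(-4)*(-30) - 24490)) = -33788409899/(4062180*(576*(-30) - 24490)) = -33788409899/(4062180*(-17280 - 24490)) = -33788409899/4062180/(-41770) = -33788409899/4062180*(-1/41770) = 33788409899/169677258600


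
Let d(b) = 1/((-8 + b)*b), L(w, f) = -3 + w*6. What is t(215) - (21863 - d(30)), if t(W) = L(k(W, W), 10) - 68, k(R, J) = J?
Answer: -13625039/660 ≈ -20644.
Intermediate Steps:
L(w, f) = -3 + 6*w
t(W) = -71 + 6*W (t(W) = (-3 + 6*W) - 68 = -71 + 6*W)
d(b) = 1/(b*(-8 + b))
t(215) - (21863 - d(30)) = (-71 + 6*215) - (21863 - 1/(30*(-8 + 30))) = (-71 + 1290) - (21863 - 1/(30*22)) = 1219 - (21863 - 1/(30*22)) = 1219 - (21863 - 1*1/660) = 1219 - (21863 - 1/660) = 1219 - 1*14429579/660 = 1219 - 14429579/660 = -13625039/660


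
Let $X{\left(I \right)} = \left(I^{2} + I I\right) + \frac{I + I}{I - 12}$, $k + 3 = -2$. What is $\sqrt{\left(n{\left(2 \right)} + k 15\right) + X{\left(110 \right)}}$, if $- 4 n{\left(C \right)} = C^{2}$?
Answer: $\frac{3 \sqrt{131354}}{7} \approx 155.33$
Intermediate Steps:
$n{\left(C \right)} = - \frac{C^{2}}{4}$
$k = -5$ ($k = -3 - 2 = -5$)
$X{\left(I \right)} = 2 I^{2} + \frac{2 I}{-12 + I}$ ($X{\left(I \right)} = \left(I^{2} + I^{2}\right) + \frac{2 I}{-12 + I} = 2 I^{2} + \frac{2 I}{-12 + I}$)
$\sqrt{\left(n{\left(2 \right)} + k 15\right) + X{\left(110 \right)}} = \sqrt{\left(- \frac{2^{2}}{4} - 75\right) + 2 \cdot 110 \frac{1}{-12 + 110} \left(1 + 110^{2} - 1320\right)} = \sqrt{\left(\left(- \frac{1}{4}\right) 4 - 75\right) + 2 \cdot 110 \cdot \frac{1}{98} \left(1 + 12100 - 1320\right)} = \sqrt{\left(-1 - 75\right) + 2 \cdot 110 \cdot \frac{1}{98} \cdot 10781} = \sqrt{-76 + \frac{1185910}{49}} = \sqrt{\frac{1182186}{49}} = \frac{3 \sqrt{131354}}{7}$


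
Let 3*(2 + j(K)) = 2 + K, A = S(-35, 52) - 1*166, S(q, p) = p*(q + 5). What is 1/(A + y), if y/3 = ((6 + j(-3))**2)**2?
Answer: -27/31961 ≈ -0.00084478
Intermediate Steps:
S(q, p) = p*(5 + q)
A = -1726 (A = 52*(5 - 35) - 1*166 = 52*(-30) - 166 = -1560 - 166 = -1726)
j(K) = -4/3 + K/3 (j(K) = -2 + (2 + K)/3 = -2 + (2/3 + K/3) = -4/3 + K/3)
y = 14641/27 (y = 3*((6 + (-4/3 + (1/3)*(-3)))**2)**2 = 3*((6 + (-4/3 - 1))**2)**2 = 3*((6 - 7/3)**2)**2 = 3*((11/3)**2)**2 = 3*(121/9)**2 = 3*(14641/81) = 14641/27 ≈ 542.26)
1/(A + y) = 1/(-1726 + 14641/27) = 1/(-31961/27) = -27/31961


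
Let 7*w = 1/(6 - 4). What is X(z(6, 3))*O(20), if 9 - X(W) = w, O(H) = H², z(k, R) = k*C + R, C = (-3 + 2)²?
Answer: 25000/7 ≈ 3571.4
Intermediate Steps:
C = 1 (C = (-1)² = 1)
z(k, R) = R + k (z(k, R) = k*1 + R = k + R = R + k)
w = 1/14 (w = 1/(7*(6 - 4)) = (⅐)/2 = (⅐)*(½) = 1/14 ≈ 0.071429)
X(W) = 125/14 (X(W) = 9 - 1*1/14 = 9 - 1/14 = 125/14)
X(z(6, 3))*O(20) = (125/14)*20² = (125/14)*400 = 25000/7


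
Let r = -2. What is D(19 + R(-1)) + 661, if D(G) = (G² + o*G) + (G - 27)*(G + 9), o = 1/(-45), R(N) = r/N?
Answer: 13823/15 ≈ 921.53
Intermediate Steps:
R(N) = -2/N
o = -1/45 ≈ -0.022222
D(G) = G² - G/45 + (-27 + G)*(9 + G) (D(G) = (G² - G/45) + (G - 27)*(G + 9) = (G² - G/45) + (-27 + G)*(9 + G) = G² - G/45 + (-27 + G)*(9 + G))
D(19 + R(-1)) + 661 = (-243 + 2*(19 - 2/(-1))² - 811*(19 - 2/(-1))/45) + 661 = (-243 + 2*(19 - 2*(-1))² - 811*(19 - 2*(-1))/45) + 661 = (-243 + 2*(19 + 2)² - 811*(19 + 2)/45) + 661 = (-243 + 2*21² - 811/45*21) + 661 = (-243 + 2*441 - 5677/15) + 661 = (-243 + 882 - 5677/15) + 661 = 3908/15 + 661 = 13823/15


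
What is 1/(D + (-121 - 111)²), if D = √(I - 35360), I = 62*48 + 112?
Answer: 3364/181065953 - I*√2017/724263812 ≈ 1.8579e-5 - 6.2009e-8*I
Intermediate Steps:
I = 3088 (I = 2976 + 112 = 3088)
D = 4*I*√2017 (D = √(3088 - 35360) = √(-32272) = 4*I*√2017 ≈ 179.64*I)
1/(D + (-121 - 111)²) = 1/(4*I*√2017 + (-121 - 111)²) = 1/(4*I*√2017 + (-232)²) = 1/(4*I*√2017 + 53824) = 1/(53824 + 4*I*√2017)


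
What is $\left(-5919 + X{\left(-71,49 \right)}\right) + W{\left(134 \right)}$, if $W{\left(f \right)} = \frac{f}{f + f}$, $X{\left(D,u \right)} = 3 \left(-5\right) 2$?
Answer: $- \frac{11897}{2} \approx -5948.5$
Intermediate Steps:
$X{\left(D,u \right)} = -30$ ($X{\left(D,u \right)} = \left(-15\right) 2 = -30$)
$W{\left(f \right)} = \frac{1}{2}$ ($W{\left(f \right)} = \frac{f}{2 f} = \frac{1}{2 f} f = \frac{1}{2}$)
$\left(-5919 + X{\left(-71,49 \right)}\right) + W{\left(134 \right)} = \left(-5919 - 30\right) + \frac{1}{2} = -5949 + \frac{1}{2} = - \frac{11897}{2}$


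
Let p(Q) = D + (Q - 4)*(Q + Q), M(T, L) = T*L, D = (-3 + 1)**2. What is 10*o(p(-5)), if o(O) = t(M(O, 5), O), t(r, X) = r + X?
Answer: 5640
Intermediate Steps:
D = 4 (D = (-2)**2 = 4)
M(T, L) = L*T
p(Q) = 4 + 2*Q*(-4 + Q) (p(Q) = 4 + (Q - 4)*(Q + Q) = 4 + (-4 + Q)*(2*Q) = 4 + 2*Q*(-4 + Q))
t(r, X) = X + r
o(O) = 6*O (o(O) = O + 5*O = 6*O)
10*o(p(-5)) = 10*(6*(4 - 8*(-5) + 2*(-5)**2)) = 10*(6*(4 + 40 + 2*25)) = 10*(6*(4 + 40 + 50)) = 10*(6*94) = 10*564 = 5640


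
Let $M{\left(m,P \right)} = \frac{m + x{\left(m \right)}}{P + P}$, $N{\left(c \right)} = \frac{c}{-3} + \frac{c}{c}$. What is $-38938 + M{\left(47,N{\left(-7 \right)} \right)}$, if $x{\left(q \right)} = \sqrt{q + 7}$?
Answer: $- \frac{778619}{20} + \frac{9 \sqrt{6}}{20} \approx -38930.0$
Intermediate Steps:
$N{\left(c \right)} = 1 - \frac{c}{3}$ ($N{\left(c \right)} = c \left(- \frac{1}{3}\right) + 1 = - \frac{c}{3} + 1 = 1 - \frac{c}{3}$)
$x{\left(q \right)} = \sqrt{7 + q}$
$M{\left(m,P \right)} = \frac{m + \sqrt{7 + m}}{2 P}$ ($M{\left(m,P \right)} = \frac{m + \sqrt{7 + m}}{P + P} = \frac{m + \sqrt{7 + m}}{2 P}$)
$-38938 + M{\left(47,N{\left(-7 \right)} \right)} = -38938 + \frac{47 + \sqrt{7 + 47}}{2 \left(1 - - \frac{7}{3}\right)} = -38938 + \frac{47 + \sqrt{54}}{2 \left(1 + \frac{7}{3}\right)} = -38938 + \frac{47 + 3 \sqrt{6}}{2 \cdot \frac{10}{3}} = -38938 + \frac{1}{2} \cdot \frac{3}{10} \left(47 + 3 \sqrt{6}\right) = -38938 + \left(\frac{141}{20} + \frac{9 \sqrt{6}}{20}\right) = - \frac{778619}{20} + \frac{9 \sqrt{6}}{20}$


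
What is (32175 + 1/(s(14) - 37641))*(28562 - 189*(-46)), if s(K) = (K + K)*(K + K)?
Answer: 44180920775344/36857 ≈ 1.1987e+9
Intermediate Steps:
s(K) = 4*K² (s(K) = (2*K)*(2*K) = 4*K²)
(32175 + 1/(s(14) - 37641))*(28562 - 189*(-46)) = (32175 + 1/(4*14² - 37641))*(28562 - 189*(-46)) = (32175 + 1/(4*196 - 37641))*(28562 + 8694) = (32175 + 1/(784 - 37641))*37256 = (32175 + 1/(-36857))*37256 = (32175 - 1/36857)*37256 = (1185873974/36857)*37256 = 44180920775344/36857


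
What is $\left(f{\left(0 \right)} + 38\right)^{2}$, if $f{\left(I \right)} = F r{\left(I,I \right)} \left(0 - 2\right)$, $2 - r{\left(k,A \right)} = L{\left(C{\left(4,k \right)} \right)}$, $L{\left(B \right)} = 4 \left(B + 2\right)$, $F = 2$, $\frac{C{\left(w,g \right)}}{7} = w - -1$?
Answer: $386884$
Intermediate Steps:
$C{\left(w,g \right)} = 7 + 7 w$ ($C{\left(w,g \right)} = 7 \left(w - -1\right) = 7 \left(w + 1\right) = 7 \left(1 + w\right) = 7 + 7 w$)
$L{\left(B \right)} = 8 + 4 B$ ($L{\left(B \right)} = 4 \left(2 + B\right) = 8 + 4 B$)
$r{\left(k,A \right)} = -146$ ($r{\left(k,A \right)} = 2 - \left(8 + 4 \left(7 + 7 \cdot 4\right)\right) = 2 - \left(8 + 4 \left(7 + 28\right)\right) = 2 - \left(8 + 4 \cdot 35\right) = 2 - \left(8 + 140\right) = 2 - 148 = -146$)
$f{\left(I \right)} = 584$ ($f{\left(I \right)} = 2 \left(-146\right) \left(0 - 2\right) = - 292 \left(0 - 2\right) = \left(-292\right) \left(-2\right) = 584$)
$\left(f{\left(0 \right)} + 38\right)^{2} = \left(584 + 38\right)^{2} = 622^{2} = 386884$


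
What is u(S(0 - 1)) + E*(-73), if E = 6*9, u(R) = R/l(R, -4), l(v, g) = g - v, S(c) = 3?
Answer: -27597/7 ≈ -3942.4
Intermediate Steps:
u(R) = R/(-4 - R)
E = 54
u(S(0 - 1)) + E*(-73) = -1*3/(4 + 3) + 54*(-73) = -1*3/7 - 3942 = -1*3*⅐ - 3942 = -3/7 - 3942 = -27597/7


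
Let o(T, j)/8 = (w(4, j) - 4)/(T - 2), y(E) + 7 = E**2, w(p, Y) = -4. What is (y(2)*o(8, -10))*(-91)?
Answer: -2912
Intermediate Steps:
y(E) = -7 + E**2
o(T, j) = -64/(-2 + T) (o(T, j) = 8*((-4 - 4)/(T - 2)) = 8*(-8/(-2 + T)) = -64/(-2 + T))
(y(2)*o(8, -10))*(-91) = ((-7 + 2**2)*(-64/(-2 + 8)))*(-91) = ((-7 + 4)*(-64/6))*(-91) = -(-192)/6*(-91) = -3*(-32/3)*(-91) = 32*(-91) = -2912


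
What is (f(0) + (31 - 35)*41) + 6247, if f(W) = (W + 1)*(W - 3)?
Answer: 6080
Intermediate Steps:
f(W) = (1 + W)*(-3 + W)
(f(0) + (31 - 35)*41) + 6247 = ((-3 + 0² - 2*0) + (31 - 35)*41) + 6247 = ((-3 + 0 + 0) - 4*41) + 6247 = (-3 - 164) + 6247 = -167 + 6247 = 6080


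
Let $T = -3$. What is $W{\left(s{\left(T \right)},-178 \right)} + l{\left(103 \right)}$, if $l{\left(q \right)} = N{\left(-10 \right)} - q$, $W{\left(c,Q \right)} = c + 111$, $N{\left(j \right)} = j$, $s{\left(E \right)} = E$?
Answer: $-5$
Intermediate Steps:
$W{\left(c,Q \right)} = 111 + c$
$l{\left(q \right)} = -10 - q$
$W{\left(s{\left(T \right)},-178 \right)} + l{\left(103 \right)} = \left(111 - 3\right) - 113 = 108 - 113 = -5$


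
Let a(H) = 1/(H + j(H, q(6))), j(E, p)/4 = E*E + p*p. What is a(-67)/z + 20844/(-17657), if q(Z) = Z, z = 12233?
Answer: -4598138211859/3895093394673 ≈ -1.1805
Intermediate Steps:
j(E, p) = 4*E² + 4*p² (j(E, p) = 4*(E*E + p*p) = 4*(E² + p²) = 4*E² + 4*p²)
a(H) = 1/(144 + H + 4*H²) (a(H) = 1/(H + (4*H² + 4*6²)) = 1/(H + (4*H² + 4*36)) = 1/(H + (4*H² + 144)) = 1/(H + (144 + 4*H²)) = 1/(144 + H + 4*H²))
a(-67)/z + 20844/(-17657) = 1/((144 - 67 + 4*(-67)²)*12233) + 20844/(-17657) = (1/12233)/(144 - 67 + 4*4489) + 20844*(-1/17657) = (1/12233)/(144 - 67 + 17956) - 20844/17657 = (1/12233)/18033 - 20844/17657 = (1/18033)*(1/12233) - 20844/17657 = 1/220597689 - 20844/17657 = -4598138211859/3895093394673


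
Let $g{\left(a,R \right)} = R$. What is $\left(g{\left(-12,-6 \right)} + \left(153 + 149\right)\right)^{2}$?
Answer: $87616$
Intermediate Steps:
$\left(g{\left(-12,-6 \right)} + \left(153 + 149\right)\right)^{2} = \left(-6 + \left(153 + 149\right)\right)^{2} = \left(-6 + 302\right)^{2} = 296^{2} = 87616$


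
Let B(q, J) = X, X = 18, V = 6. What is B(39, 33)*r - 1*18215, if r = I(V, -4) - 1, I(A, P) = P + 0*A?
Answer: -18305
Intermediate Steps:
I(A, P) = P (I(A, P) = P + 0 = P)
B(q, J) = 18
r = -5 (r = -4 - 1 = -5)
B(39, 33)*r - 1*18215 = 18*(-5) - 1*18215 = -90 - 18215 = -18305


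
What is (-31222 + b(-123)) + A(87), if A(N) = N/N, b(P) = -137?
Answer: -31358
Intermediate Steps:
A(N) = 1
(-31222 + b(-123)) + A(87) = (-31222 - 137) + 1 = -31359 + 1 = -31358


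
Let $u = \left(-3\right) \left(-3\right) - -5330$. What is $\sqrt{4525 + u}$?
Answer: $6 \sqrt{274} \approx 99.318$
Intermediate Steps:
$u = 5339$ ($u = 9 + 5330 = 5339$)
$\sqrt{4525 + u} = \sqrt{4525 + 5339} = \sqrt{9864} = 6 \sqrt{274}$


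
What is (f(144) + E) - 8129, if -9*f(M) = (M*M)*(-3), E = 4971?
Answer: 3754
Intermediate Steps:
f(M) = M²/3 (f(M) = -M*M*(-3)/9 = -M²*(-3)/9 = -(-1)*M²/3 = M²/3)
(f(144) + E) - 8129 = ((⅓)*144² + 4971) - 8129 = ((⅓)*20736 + 4971) - 8129 = (6912 + 4971) - 8129 = 11883 - 8129 = 3754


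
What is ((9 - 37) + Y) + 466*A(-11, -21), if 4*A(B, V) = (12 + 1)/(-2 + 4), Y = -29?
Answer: 2801/4 ≈ 700.25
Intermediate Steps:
A(B, V) = 13/8 (A(B, V) = ((12 + 1)/(-2 + 4))/4 = (13/2)/4 = (13*(½))/4 = (¼)*(13/2) = 13/8)
((9 - 37) + Y) + 466*A(-11, -21) = ((9 - 37) - 29) + 466*(13/8) = (-28 - 29) + 3029/4 = -57 + 3029/4 = 2801/4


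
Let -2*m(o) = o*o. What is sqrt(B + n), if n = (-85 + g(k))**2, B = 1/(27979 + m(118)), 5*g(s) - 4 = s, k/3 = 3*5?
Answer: sqrt(62447799847089)/105085 ≈ 75.200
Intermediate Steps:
k = 45 (k = 3*(3*5) = 3*15 = 45)
m(o) = -o**2/2 (m(o) = -o*o/2 = -o**2/2)
g(s) = 4/5 + s/5
B = 1/21017 (B = 1/(27979 - 1/2*118**2) = 1/(27979 - 1/2*13924) = 1/(27979 - 6962) = 1/21017 ≈ 4.7581e-5)
n = 141376/25 (n = (-85 + (4/5 + (1/5)*45))**2 = (-85 + (4/5 + 9))**2 = (-85 + 49/5)**2 = (-376/5)**2 = 141376/25 ≈ 5655.0)
sqrt(B + n) = sqrt(1/21017 + 141376/25) = sqrt(2971299417/525425) = sqrt(62447799847089)/105085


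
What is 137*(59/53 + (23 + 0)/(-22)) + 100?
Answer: 127423/1166 ≈ 109.28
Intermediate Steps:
137*(59/53 + (23 + 0)/(-22)) + 100 = 137*(59*(1/53) + 23*(-1/22)) + 100 = 137*(59/53 - 23/22) + 100 = 137*(79/1166) + 100 = 10823/1166 + 100 = 127423/1166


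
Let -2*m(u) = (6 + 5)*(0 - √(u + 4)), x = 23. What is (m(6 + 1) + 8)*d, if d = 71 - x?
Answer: 384 + 264*√11 ≈ 1259.6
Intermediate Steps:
d = 48 (d = 71 - 1*23 = 71 - 23 = 48)
m(u) = 11*√(4 + u)/2 (m(u) = -(6 + 5)*(0 - √(u + 4))/2 = -11*(0 - √(4 + u))/2 = -11*(-√(4 + u))/2 = -(-11)*√(4 + u)/2 = 11*√(4 + u)/2)
(m(6 + 1) + 8)*d = (11*√(4 + (6 + 1))/2 + 8)*48 = (11*√(4 + 7)/2 + 8)*48 = (11*√11/2 + 8)*48 = (8 + 11*√11/2)*48 = 384 + 264*√11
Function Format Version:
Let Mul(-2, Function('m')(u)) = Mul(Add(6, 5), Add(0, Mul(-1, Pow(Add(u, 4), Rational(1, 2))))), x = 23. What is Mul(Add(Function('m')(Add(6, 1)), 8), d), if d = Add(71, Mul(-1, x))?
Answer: Add(384, Mul(264, Pow(11, Rational(1, 2)))) ≈ 1259.6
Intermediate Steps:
d = 48 (d = Add(71, Mul(-1, 23)) = Add(71, -23) = 48)
Function('m')(u) = Mul(Rational(11, 2), Pow(Add(4, u), Rational(1, 2))) (Function('m')(u) = Mul(Rational(-1, 2), Mul(Add(6, 5), Add(0, Mul(-1, Pow(Add(u, 4), Rational(1, 2)))))) = Mul(Rational(-1, 2), Mul(11, Add(0, Mul(-1, Pow(Add(4, u), Rational(1, 2)))))) = Mul(Rational(-1, 2), Mul(11, Mul(-1, Pow(Add(4, u), Rational(1, 2))))) = Mul(Rational(-1, 2), Mul(-11, Pow(Add(4, u), Rational(1, 2)))) = Mul(Rational(11, 2), Pow(Add(4, u), Rational(1, 2))))
Mul(Add(Function('m')(Add(6, 1)), 8), d) = Mul(Add(Mul(Rational(11, 2), Pow(Add(4, Add(6, 1)), Rational(1, 2))), 8), 48) = Mul(Add(Mul(Rational(11, 2), Pow(Add(4, 7), Rational(1, 2))), 8), 48) = Mul(Add(Mul(Rational(11, 2), Pow(11, Rational(1, 2))), 8), 48) = Mul(Add(8, Mul(Rational(11, 2), Pow(11, Rational(1, 2)))), 48) = Add(384, Mul(264, Pow(11, Rational(1, 2))))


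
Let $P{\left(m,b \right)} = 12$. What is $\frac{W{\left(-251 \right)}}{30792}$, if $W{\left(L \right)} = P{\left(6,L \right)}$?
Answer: $\frac{1}{2566} \approx 0.00038971$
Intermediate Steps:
$W{\left(L \right)} = 12$
$\frac{W{\left(-251 \right)}}{30792} = \frac{12}{30792} = 12 \cdot \frac{1}{30792} = \frac{1}{2566}$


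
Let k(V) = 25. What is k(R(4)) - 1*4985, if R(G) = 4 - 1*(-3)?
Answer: -4960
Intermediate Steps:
R(G) = 7 (R(G) = 4 + 3 = 7)
k(R(4)) - 1*4985 = 25 - 1*4985 = 25 - 4985 = -4960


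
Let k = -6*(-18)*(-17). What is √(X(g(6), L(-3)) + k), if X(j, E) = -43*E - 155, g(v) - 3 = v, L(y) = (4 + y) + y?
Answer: I*√1905 ≈ 43.646*I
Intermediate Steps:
L(y) = 4 + 2*y
g(v) = 3 + v
X(j, E) = -155 - 43*E
k = -1836 (k = 108*(-17) = -1836)
√(X(g(6), L(-3)) + k) = √((-155 - 43*(4 + 2*(-3))) - 1836) = √((-155 - 43*(4 - 6)) - 1836) = √((-155 - 43*(-2)) - 1836) = √((-155 + 86) - 1836) = √(-69 - 1836) = √(-1905) = I*√1905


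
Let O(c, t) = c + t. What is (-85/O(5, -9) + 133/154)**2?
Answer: 946729/1936 ≈ 489.01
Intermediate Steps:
(-85/O(5, -9) + 133/154)**2 = (-85/(5 - 9) + 133/154)**2 = (-85/(-4) + 133*(1/154))**2 = (-85*(-1/4) + 19/22)**2 = (85/4 + 19/22)**2 = (973/44)**2 = 946729/1936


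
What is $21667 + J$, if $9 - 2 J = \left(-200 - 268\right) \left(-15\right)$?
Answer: $\frac{36323}{2} \approx 18162.0$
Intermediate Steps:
$J = - \frac{7011}{2}$ ($J = \frac{9}{2} - \frac{\left(-200 - 268\right) \left(-15\right)}{2} = \frac{9}{2} - \frac{\left(-468\right) \left(-15\right)}{2} = \frac{9}{2} - 3510 = - \frac{7011}{2} \approx -3505.5$)
$21667 + J = 21667 - \frac{7011}{2} = \frac{36323}{2}$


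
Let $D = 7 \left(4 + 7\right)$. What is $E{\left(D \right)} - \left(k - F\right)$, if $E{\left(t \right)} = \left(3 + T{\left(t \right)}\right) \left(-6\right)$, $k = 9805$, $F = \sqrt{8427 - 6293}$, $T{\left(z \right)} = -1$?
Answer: $-9817 + \sqrt{2134} \approx -9770.8$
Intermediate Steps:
$F = \sqrt{2134}$ ($F = \sqrt{8427 - 6293} = \sqrt{2134} \approx 46.195$)
$D = 77$ ($D = 7 \cdot 11 = 77$)
$E{\left(t \right)} = -12$ ($E{\left(t \right)} = \left(3 - 1\right) \left(-6\right) = 2 \left(-6\right) = -12$)
$E{\left(D \right)} - \left(k - F\right) = -12 - \left(9805 - \sqrt{2134}\right) = -9817 + \sqrt{2134}$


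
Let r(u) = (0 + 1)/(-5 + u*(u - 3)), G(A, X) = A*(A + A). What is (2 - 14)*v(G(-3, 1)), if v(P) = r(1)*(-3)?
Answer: -36/7 ≈ -5.1429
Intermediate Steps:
G(A, X) = 2*A**2 (G(A, X) = A*(2*A) = 2*A**2)
r(u) = 1/(-5 + u*(-3 + u))
v(P) = 3/7 (v(P) = -3/(-5 + 1**2 - 3*1) = -3/(-5 + 1 - 3) = -3/(-7) = -1/7*(-3) = 3/7)
(2 - 14)*v(G(-3, 1)) = (2 - 14)*(3/7) = -12*3/7 = -36/7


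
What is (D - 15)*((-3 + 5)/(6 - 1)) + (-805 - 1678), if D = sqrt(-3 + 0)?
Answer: -2489 + 2*I*sqrt(3)/5 ≈ -2489.0 + 0.69282*I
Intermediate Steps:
D = I*sqrt(3) (D = sqrt(-3) = I*sqrt(3) ≈ 1.732*I)
(D - 15)*((-3 + 5)/(6 - 1)) + (-805 - 1678) = (I*sqrt(3) - 15)*((-3 + 5)/(6 - 1)) + (-805 - 1678) = (-15 + I*sqrt(3))*(2/5) - 2483 = (-6 + 2*I*sqrt(3)/5) - 2483 = -2489 + 2*I*sqrt(3)/5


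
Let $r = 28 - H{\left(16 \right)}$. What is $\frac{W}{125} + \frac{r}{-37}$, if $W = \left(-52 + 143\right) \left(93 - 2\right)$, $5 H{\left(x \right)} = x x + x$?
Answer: $\frac{309697}{4625} \approx 66.962$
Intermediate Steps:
$H{\left(x \right)} = \frac{x}{5} + \frac{x^{2}}{5}$ ($H{\left(x \right)} = \frac{x x + x}{5} = \frac{x^{2} + x}{5} = \frac{x + x^{2}}{5} = \frac{x}{5} + \frac{x^{2}}{5}$)
$r = - \frac{132}{5}$ ($r = 28 - \frac{1}{5} \cdot 16 \left(1 + 16\right) = 28 - \frac{1}{5} \cdot 16 \cdot 17 = 28 - \frac{272}{5} = - \frac{132}{5} \approx -26.4$)
$W = 8281$ ($W = 91 \cdot 91 = 8281$)
$\frac{W}{125} + \frac{r}{-37} = \frac{8281}{125} - \frac{132}{5 \left(-37\right)} = 8281 \cdot \frac{1}{125} - - \frac{132}{185} = \frac{8281}{125} + \frac{132}{185} = \frac{309697}{4625}$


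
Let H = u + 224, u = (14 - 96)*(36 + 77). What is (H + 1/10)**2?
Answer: 8175595561/100 ≈ 8.1756e+7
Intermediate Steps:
u = -9266 (u = -82*113 = -9266)
H = -9042 (H = -9266 + 224 = -9042)
(H + 1/10)**2 = (-9042 + 1/10)**2 = (-90419/10)**2 = 8175595561/100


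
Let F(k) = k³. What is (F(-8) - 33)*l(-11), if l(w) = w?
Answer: 5995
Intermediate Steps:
(F(-8) - 33)*l(-11) = ((-8)³ - 33)*(-11) = (-512 - 33)*(-11) = -545*(-11) = 5995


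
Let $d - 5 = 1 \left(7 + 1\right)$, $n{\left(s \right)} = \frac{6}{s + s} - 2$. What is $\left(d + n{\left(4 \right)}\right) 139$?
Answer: $\frac{6533}{4} \approx 1633.3$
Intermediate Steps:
$n{\left(s \right)} = -2 + \frac{3}{s}$ ($n{\left(s \right)} = \frac{6}{2 s} - 2 = 6 \frac{1}{2 s} - 2 = \frac{3}{s} - 2 = -2 + \frac{3}{s}$)
$d = 13$ ($d = 5 + 1 \left(7 + 1\right) = 5 + 1 \cdot 8 = 5 + 8 = 13$)
$\left(d + n{\left(4 \right)}\right) 139 = \left(13 - \left(2 - \frac{3}{4}\right)\right) 139 = \left(13 + \left(-2 + 3 \cdot \frac{1}{4}\right)\right) 139 = \left(13 + \left(-2 + \frac{3}{4}\right)\right) 139 = \left(13 - \frac{5}{4}\right) 139 = \frac{47}{4} \cdot 139 = \frac{6533}{4}$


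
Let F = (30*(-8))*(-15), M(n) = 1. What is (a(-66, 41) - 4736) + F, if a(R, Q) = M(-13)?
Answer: -1135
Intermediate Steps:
a(R, Q) = 1
F = 3600 (F = -240*(-15) = 3600)
(a(-66, 41) - 4736) + F = (1 - 4736) + 3600 = -4735 + 3600 = -1135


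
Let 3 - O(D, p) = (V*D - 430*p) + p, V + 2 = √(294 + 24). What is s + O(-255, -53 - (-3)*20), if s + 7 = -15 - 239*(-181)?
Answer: 45733 + 255*√318 ≈ 50280.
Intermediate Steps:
V = -2 + √318 (V = -2 + √(294 + 24) = -2 + √318 ≈ 15.833)
O(D, p) = 3 + 429*p - D*(-2 + √318) (O(D, p) = 3 - (((-2 + √318)*D - 430*p) + p) = 3 - ((D*(-2 + √318) - 430*p) + p) = 3 - ((-430*p + D*(-2 + √318)) + p) = 3 - (-429*p + D*(-2 + √318)) = 3 + (429*p - D*(-2 + √318)) = 3 + 429*p - D*(-2 + √318))
s = 43237 (s = -7 + (-15 - 239*(-181)) = -7 + (-15 + 43259) = -7 + 43244 = 43237)
s + O(-255, -53 - (-3)*20) = 43237 + (3 + 429*(-53 - (-3)*20) - 255*(2 - √318)) = 43237 + (3 + 429*(-53 - 1*(-60)) + (-510 + 255*√318)) = 43237 + (3 + 429*(-53 + 60) + (-510 + 255*√318)) = 43237 + (3 + 429*7 + (-510 + 255*√318)) = 43237 + (3 + 3003 + (-510 + 255*√318)) = 43237 + (2496 + 255*√318) = 45733 + 255*√318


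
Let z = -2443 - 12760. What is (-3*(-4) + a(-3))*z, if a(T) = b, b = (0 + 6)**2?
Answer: -729744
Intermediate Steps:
b = 36 (b = 6**2 = 36)
a(T) = 36
z = -15203
(-3*(-4) + a(-3))*z = (-3*(-4) + 36)*(-15203) = (12 + 36)*(-15203) = 48*(-15203) = -729744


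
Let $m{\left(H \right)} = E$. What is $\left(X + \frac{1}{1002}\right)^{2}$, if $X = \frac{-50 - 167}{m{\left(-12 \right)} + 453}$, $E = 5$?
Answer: $\frac{2942411536}{13162743441} \approx 0.22354$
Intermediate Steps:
$m{\left(H \right)} = 5$
$X = - \frac{217}{458}$ ($X = \frac{-50 - 167}{5 + 453} = - \frac{217}{458} \approx -0.4738$)
$\left(X + \frac{1}{1002}\right)^{2} = \left(- \frac{217}{458} + \frac{1}{1002}\right)^{2} = \left(- \frac{54244}{114729}\right)^{2} = \frac{2942411536}{13162743441}$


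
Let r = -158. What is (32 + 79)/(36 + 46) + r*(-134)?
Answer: 1736215/82 ≈ 21173.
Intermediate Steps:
(32 + 79)/(36 + 46) + r*(-134) = (32 + 79)/(36 + 46) - 158*(-134) = 111/82 + 21172 = 1736215/82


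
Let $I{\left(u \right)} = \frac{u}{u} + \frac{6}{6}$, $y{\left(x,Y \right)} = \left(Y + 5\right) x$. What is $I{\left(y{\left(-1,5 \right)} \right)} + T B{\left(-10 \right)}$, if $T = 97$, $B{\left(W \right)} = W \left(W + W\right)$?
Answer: $19402$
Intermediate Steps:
$B{\left(W \right)} = 2 W^{2}$ ($B{\left(W \right)} = W 2 W = 2 W^{2}$)
$y{\left(x,Y \right)} = x \left(5 + Y\right)$ ($y{\left(x,Y \right)} = \left(5 + Y\right) x = x \left(5 + Y\right)$)
$I{\left(u \right)} = 2$ ($I{\left(u \right)} = 1 + 6 \cdot \frac{1}{6} = 1 + 1 = 2$)
$I{\left(y{\left(-1,5 \right)} \right)} + T B{\left(-10 \right)} = 2 + 97 \cdot 2 \left(-10\right)^{2} = 2 + 97 \cdot 2 \cdot 100 = 2 + 97 \cdot 200 = 2 + 19400 = 19402$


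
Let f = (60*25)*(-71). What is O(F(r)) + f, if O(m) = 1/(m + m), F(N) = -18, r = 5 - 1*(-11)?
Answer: -3834001/36 ≈ -1.0650e+5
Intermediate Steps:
r = 16 (r = 5 + 11 = 16)
f = -106500 (f = 1500*(-71) = -106500)
O(m) = 1/(2*m)
O(F(r)) + f = (1/2)/(-18) - 106500 = (1/2)*(-1/18) - 106500 = -1/36 - 106500 = -3834001/36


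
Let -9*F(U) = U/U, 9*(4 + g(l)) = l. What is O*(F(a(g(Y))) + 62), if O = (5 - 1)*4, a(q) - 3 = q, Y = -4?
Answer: 8912/9 ≈ 990.22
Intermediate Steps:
g(l) = -4 + l/9
a(q) = 3 + q
F(U) = -⅑ (F(U) = -U/(9*U) = -⅑*1 = -⅑)
O = 16 (O = 4*4 = 16)
O*(F(a(g(Y))) + 62) = 16*(-⅑ + 62) = 16*(557/9) = 8912/9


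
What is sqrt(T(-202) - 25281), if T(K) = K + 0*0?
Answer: I*sqrt(25483) ≈ 159.63*I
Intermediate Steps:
T(K) = K (T(K) = K + 0 = K)
sqrt(T(-202) - 25281) = sqrt(-202 - 25281) = sqrt(-25483) = I*sqrt(25483)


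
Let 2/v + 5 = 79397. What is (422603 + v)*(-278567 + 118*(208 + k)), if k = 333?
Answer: -3602218267340281/39696 ≈ -9.0745e+10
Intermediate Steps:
v = 1/39696 (v = 2/(-5 + 79397) = 2/79392 = 2*(1/79392) = 1/39696 ≈ 2.5191e-5)
(422603 + v)*(-278567 + 118*(208 + k)) = (422603 + 1/39696)*(-278567 + 118*(208 + 333)) = 16775648689*(-278567 + 118*541)/39696 = 16775648689*(-278567 + 63838)/39696 = (16775648689/39696)*(-214729) = -3602218267340281/39696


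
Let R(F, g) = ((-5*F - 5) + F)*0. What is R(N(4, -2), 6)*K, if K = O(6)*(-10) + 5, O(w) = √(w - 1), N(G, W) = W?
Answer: 0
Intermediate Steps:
O(w) = √(-1 + w)
R(F, g) = 0 (R(F, g) = ((-5 - 5*F) + F)*0 = (-5 - 4*F)*0 = 0)
K = 5 - 10*√5 (K = √(-1 + 6)*(-10) + 5 = √5*(-10) + 5 = -10*√5 + 5 = 5 - 10*√5 ≈ -17.361)
R(N(4, -2), 6)*K = 0*(5 - 10*√5) = 0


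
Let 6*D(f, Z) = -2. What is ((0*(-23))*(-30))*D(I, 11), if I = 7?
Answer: 0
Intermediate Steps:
D(f, Z) = -1/3 (D(f, Z) = (1/6)*(-2) = -1/3)
((0*(-23))*(-30))*D(I, 11) = ((0*(-23))*(-30))*(-1/3) = (0*(-30))*(-1/3) = 0*(-1/3) = 0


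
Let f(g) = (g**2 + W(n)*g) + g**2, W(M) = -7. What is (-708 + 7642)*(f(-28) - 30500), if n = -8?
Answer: -199255424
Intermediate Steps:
f(g) = -7*g + 2*g**2 (f(g) = (g**2 - 7*g) + g**2 = -7*g + 2*g**2)
(-708 + 7642)*(f(-28) - 30500) = (-708 + 7642)*(-28*(-7 + 2*(-28)) - 30500) = 6934*(-28*(-7 - 56) - 30500) = 6934*(-28*(-63) - 30500) = 6934*(1764 - 30500) = 6934*(-28736) = -199255424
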